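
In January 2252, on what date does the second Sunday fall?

January 11, 2252

January 1, 2252 is a Thursday.
The first Sunday is therefore January 4 (3 days later).
The second Sunday is 4 + 1×7 = January 11.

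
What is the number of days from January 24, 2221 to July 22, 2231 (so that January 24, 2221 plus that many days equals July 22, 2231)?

3831

Jan 24, 2221 → Jan 24, 2222: 365 days.
Jan 24, 2222 → Jan 24, 2223: 365 days.
Jan 24, 2223 → Jan 24, 2224: 365 days.
Jan 24, 2224 → Jan 24, 2225: 366 days (Feb 29, 2224 is in that span).
Jan 24, 2225 → Jan 24, 2226: 365 days.
Jan 24, 2226 → Jan 24, 2227: 365 days.
Jan 24, 2227 → Jan 24, 2228: 365 days.
Jan 24, 2228 → Jan 24, 2229: 366 days (Feb 29, 2228 is in that span).
Jan 24, 2229 → Jan 24, 2230: 365 days.
Jan 24, 2230 → Jan 24, 2231: 365 days.
Jan 24, 2231 → Feb 24, 2231: 31 days (January has 31).
Feb 24, 2231 → Mar 24, 2231: 28 days (February has 28).
Mar 24, 2231 → Apr 24, 2231: 31 days (March has 31).
Apr 24, 2231 → May 24, 2231: 30 days (April has 30).
May 24, 2231 → Jun 24, 2231: 31 days (May has 31).
Jun 24, 2231 → Jul 22, 2231: 28 days.
Total: 3831 days.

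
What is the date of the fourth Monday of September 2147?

September 25, 2147

September 1, 2147 is a Friday.
The first Monday is therefore September 4 (3 days later).
The fourth Monday is 4 + 3×7 = September 25.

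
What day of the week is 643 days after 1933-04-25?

First find the weekday of Apr 25, 1933. Doomsday rule: the anchor day for the 1900s is Wednesday. For year 33: 33÷12 = 2 r 9, and 9÷4 = 2, so 2+9+2 = 13.
Wednesday + 13 ≡ Tuesday — that's 1933's doomsday.
In April the doomsday date is Apr 4.
Apr 25 is 21 days after Apr 4; 21 mod 7 = 0, so Tuesday + 0 = Tuesday.
643 mod 7 = 6, so 643 days after a Tuesday is Tuesday + 6 = Monday.

Monday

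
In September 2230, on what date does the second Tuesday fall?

September 1, 2230 is a Wednesday.
The first Tuesday is therefore September 7 (6 days later).
The second Tuesday is 7 + 1×7 = September 14.

September 14, 2230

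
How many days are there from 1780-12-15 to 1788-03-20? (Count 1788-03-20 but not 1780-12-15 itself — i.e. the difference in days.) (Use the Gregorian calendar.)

Dec 15, 1780 → Dec 15, 1781: 365 days.
Dec 15, 1781 → Dec 15, 1782: 365 days.
Dec 15, 1782 → Dec 15, 1783: 365 days.
Dec 15, 1783 → Dec 15, 1784: 366 days (Feb 29, 1784 is in that span).
Dec 15, 1784 → Dec 15, 1785: 365 days.
Dec 15, 1785 → Dec 15, 1786: 365 days.
Dec 15, 1786 → Dec 15, 1787: 365 days.
Dec 15, 1787 → Jan 15, 1788: 31 days (December has 31).
Jan 15, 1788 → Feb 15, 1788: 31 days (January has 31).
Feb 15, 1788 → Mar 15, 1788: 29 days (February has 29).
Mar 15, 1788 → Mar 20, 1788: 5 days.
Total: 2652 days.

2652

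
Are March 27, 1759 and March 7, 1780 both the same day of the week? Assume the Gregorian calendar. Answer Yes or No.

Yes

From Mar 27, 1759 to Mar 7, 1780 is 7651 days.
7651 mod 7 = 0, so they are the same weekday.
(Mar 27, 1759 is a Tuesday; Mar 7, 1780 is a Tuesday.)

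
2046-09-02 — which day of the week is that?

January 1, 2046 is a Monday.
Jan 1, 2046 → Feb 1, 2046: 31 days (January has 31).
Feb 1, 2046 → Mar 1, 2046: 28 days (February has 28).
Mar 1, 2046 → Apr 1, 2046: 31 days (March has 31).
Apr 1, 2046 → May 1, 2046: 30 days (April has 30).
May 1, 2046 → Jun 1, 2046: 31 days (May has 31).
Jun 1, 2046 → Jul 1, 2046: 30 days (June has 30).
Jul 1, 2046 → Aug 1, 2046: 31 days (July has 31).
Aug 1, 2046 → Sep 1, 2046: 31 days (August has 31).
Sep 1, 2046 → Sep 2, 2046: 1 days.
Total: 244 days.
244 mod 7 = 6, so Monday + 6 = Sunday.

Sunday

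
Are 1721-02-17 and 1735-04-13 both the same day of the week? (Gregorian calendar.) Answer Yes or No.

No

From Feb 17, 1721 to Apr 13, 1735 is 5168 days.
5168 mod 7 = 2, so they are different weekdays.
(Feb 17, 1721 is a Monday; Apr 13, 1735 is a Wednesday.)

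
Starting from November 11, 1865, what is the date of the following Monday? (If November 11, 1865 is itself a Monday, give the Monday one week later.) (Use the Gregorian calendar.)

Nov 11, 1865 is a Saturday.
From Saturday to the next Monday is 2 days.
Nov 11, 1865 + 2 = Nov 13, 1865.

November 13, 1865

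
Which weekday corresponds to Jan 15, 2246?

Thursday

Doomsday rule: the anchor day for the 2200s is Friday. For year 46: 46÷12 = 3 r 10, and 10÷4 = 2, so 3+10+2 = 15.
Friday + 15 ≡ Saturday — that's 2246's doomsday.
In January the doomsday date is Jan 3 (2246 is not a leap year).
Jan 15 is 12 days after Jan 3; 12 mod 7 = 5, so Saturday + 5 = Thursday.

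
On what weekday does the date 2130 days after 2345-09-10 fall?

Wednesday

First find the weekday of Sep 10, 2345. Doomsday rule: the anchor day for the 2300s is Wednesday. For year 45: 45÷12 = 3 r 9, and 9÷4 = 2, so 3+9+2 = 14.
Wednesday + 14 ≡ Wednesday — that's 2345's doomsday.
In September the doomsday date is Sep 5.
Sep 10 is 5 days after Sep 5; 5 mod 7 = 5, so Wednesday + 5 = Monday.
2130 mod 7 = 2, so 2130 days after a Monday is Monday + 2 = Wednesday.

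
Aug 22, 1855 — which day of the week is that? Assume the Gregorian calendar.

Wednesday

Doomsday rule: the anchor day for the 1800s is Friday. For year 55: 55÷12 = 4 r 7, and 7÷4 = 1, so 4+7+1 = 12.
Friday + 12 ≡ Wednesday — that's 1855's doomsday.
In August the doomsday date is Aug 8.
Aug 22 is 14 days after Aug 8; 14 mod 7 = 0, so Wednesday + 0 = Wednesday.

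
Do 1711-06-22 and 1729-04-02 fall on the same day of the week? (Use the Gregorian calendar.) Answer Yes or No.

No

From Jun 22, 1711 to Apr 2, 1729 is 6494 days.
6494 mod 7 = 5, so they are different weekdays.
(Jun 22, 1711 is a Monday; Apr 2, 1729 is a Saturday.)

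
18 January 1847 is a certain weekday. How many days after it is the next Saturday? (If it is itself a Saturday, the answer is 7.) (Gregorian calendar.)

5

Jan 18, 1847 is a Monday.
From Monday to the next Saturday is 5 days.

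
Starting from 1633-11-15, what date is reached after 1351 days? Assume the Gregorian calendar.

July 28, 1637

+365 (one year) → Nov 15, 1634 (986 left).
+365 (one year) → Nov 15, 1635 (621 left).
+366 (one year; includes Feb 29, 1636) → Nov 15, 1636 (255 left).
Nov has 30 days: +16 → Dec 1, 1636 (239 left).
Dec has 31 days: +31 → Jan 1, 1637 (208 left).
Jan has 31 days: +31 → Feb 1, 1637 (177 left).
Feb has 28 days: +28 → Mar 1, 1637 (149 left).
Mar has 31 days: +31 → Apr 1, 1637 (118 left).
Apr has 30 days: +30 → May 1, 1637 (88 left).
May has 31 days: +31 → Jun 1, 1637 (57 left).
Jun has 30 days: +30 → Jul 1, 1637 (27 left).
+27 → Jul 28, 1637.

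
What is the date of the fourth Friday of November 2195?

November 27, 2195

November 1, 2195 is a Sunday.
The first Friday is therefore November 6 (5 days later).
The fourth Friday is 6 + 3×7 = November 27.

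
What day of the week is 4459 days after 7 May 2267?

May 7, 2267 is a Tuesday.
4459 mod 7 = 0, so 4459 days after a Tuesday is Tuesday + 0 = Tuesday.

Tuesday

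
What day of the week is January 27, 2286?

Wednesday

Doomsday rule: the anchor day for the 2200s is Friday. For year 86: 86÷12 = 7 r 2, and 2÷4 = 0, so 7+2+0 = 9.
Friday + 9 ≡ Sunday — that's 2286's doomsday.
In January the doomsday date is Jan 3 (2286 is not a leap year).
Jan 27 is 24 days after Jan 3; 24 mod 7 = 3, so Sunday + 3 = Wednesday.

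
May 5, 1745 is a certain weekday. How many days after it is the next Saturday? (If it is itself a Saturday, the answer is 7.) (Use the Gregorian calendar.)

3

May 5, 1745 is a Wednesday.
From Wednesday to the next Saturday is 3 days.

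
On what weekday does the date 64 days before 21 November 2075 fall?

Wednesday

Nov 21, 2075 is a Thursday.
64 mod 7 = 1, so 64 days before a Thursday is Thursday − 1 = Wednesday.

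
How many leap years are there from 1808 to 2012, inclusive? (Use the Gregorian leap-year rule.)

51

Multiples of 4 in [1808,2012]: 52.
Of those, multiples of 100: 2 (not leap unless ÷400).
Multiples of 400: 1.
Leap years = 52 − 2 + 1 = 51.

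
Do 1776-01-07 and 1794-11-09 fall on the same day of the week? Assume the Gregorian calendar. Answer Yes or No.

Yes

From Jan 7, 1776 to Nov 9, 1794 is 6881 days.
6881 mod 7 = 0, so they are the same weekday.
(Jan 7, 1776 is a Sunday; Nov 9, 1794 is a Sunday.)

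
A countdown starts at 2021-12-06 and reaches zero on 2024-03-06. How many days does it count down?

821

Dec 6, 2021 → Dec 6, 2022: 365 days.
Dec 6, 2022 → Dec 6, 2023: 365 days.
Dec 6, 2023 → Jan 6, 2024: 31 days (December has 31).
Jan 6, 2024 → Feb 6, 2024: 31 days (January has 31).
Feb 6, 2024 → Mar 6, 2024: 29 days.
Total: 821 days.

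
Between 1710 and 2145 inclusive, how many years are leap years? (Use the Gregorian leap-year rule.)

Multiples of 4 in [1710,2145]: 109.
Of those, multiples of 100: 4 (not leap unless ÷400).
Multiples of 400: 1.
Leap years = 109 − 4 + 1 = 106.

106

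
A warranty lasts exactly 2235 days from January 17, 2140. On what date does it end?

March 1, 2146

+366 (one year; includes Feb 29, 2140) → Jan 17, 2141 (1869 left).
+365 (one year) → Jan 17, 2142 (1504 left).
+365 (one year) → Jan 17, 2143 (1139 left).
+365 (one year) → Jan 17, 2144 (774 left).
+366 (one year; includes Feb 29, 2144) → Jan 17, 2145 (408 left).
+365 (one year) → Jan 17, 2146 (43 left).
Jan has 31 days: +15 → Feb 1, 2146 (28 left).
Feb has 28 days: +28 → Mar 1, 2146 (0 left).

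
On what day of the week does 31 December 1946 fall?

January 1, 1946 is a Tuesday.
Jan 1, 1946 → Feb 1, 1946: 31 days (January has 31).
Feb 1, 1946 → Mar 1, 1946: 28 days (February has 28).
Mar 1, 1946 → Apr 1, 1946: 31 days (March has 31).
Apr 1, 1946 → May 1, 1946: 30 days (April has 30).
May 1, 1946 → Jun 1, 1946: 31 days (May has 31).
Jun 1, 1946 → Jul 1, 1946: 30 days (June has 30).
Jul 1, 1946 → Aug 1, 1946: 31 days (July has 31).
Aug 1, 1946 → Sep 1, 1946: 31 days (August has 31).
Sep 1, 1946 → Oct 1, 1946: 30 days (September has 30).
Oct 1, 1946 → Nov 1, 1946: 31 days (October has 31).
Nov 1, 1946 → Dec 1, 1946: 30 days (November has 30).
Dec 1, 1946 → Dec 31, 1946: 30 days.
Total: 364 days.
364 mod 7 = 0, so Tuesday + 0 = Tuesday.

Tuesday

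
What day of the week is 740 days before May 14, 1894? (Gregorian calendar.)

First find the weekday of May 14, 1894. Doomsday rule: the anchor day for the 1800s is Friday. For year 94: 94÷12 = 7 r 10, and 10÷4 = 2, so 7+10+2 = 19.
Friday + 19 ≡ Wednesday — that's 1894's doomsday.
In May the doomsday date is May 9.
May 14 is 5 days after May 9; 5 mod 7 = 5, so Wednesday + 5 = Monday.
740 mod 7 = 5, so 740 days before a Monday is Monday − 5 = Wednesday.

Wednesday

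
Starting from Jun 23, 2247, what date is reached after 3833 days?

+366 (one year; includes Feb 29, 2248) → Jun 23, 2248 (3467 left).
+365 (one year) → Jun 23, 2249 (3102 left).
+365 (one year) → Jun 23, 2250 (2737 left).
+365 (one year) → Jun 23, 2251 (2372 left).
+366 (one year; includes Feb 29, 2252) → Jun 23, 2252 (2006 left).
+365 (one year) → Jun 23, 2253 (1641 left).
+365 (one year) → Jun 23, 2254 (1276 left).
+365 (one year) → Jun 23, 2255 (911 left).
+366 (one year; includes Feb 29, 2256) → Jun 23, 2256 (545 left).
+365 (one year) → Jun 23, 2257 (180 left).
Jun has 30 days: +8 → Jul 1, 2257 (172 left).
Jul has 31 days: +31 → Aug 1, 2257 (141 left).
Aug has 31 days: +31 → Sep 1, 2257 (110 left).
Sep has 30 days: +30 → Oct 1, 2257 (80 left).
Oct has 31 days: +31 → Nov 1, 2257 (49 left).
Nov has 30 days: +30 → Dec 1, 2257 (19 left).
+19 → Dec 20, 2257.

December 20, 2257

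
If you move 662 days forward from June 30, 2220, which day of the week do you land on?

Jun 30, 2220 is a Friday.
662 mod 7 = 4, so 662 days after a Friday is Friday + 4 = Tuesday.

Tuesday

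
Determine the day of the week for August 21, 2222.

January 1, 2222 is a Tuesday.
Jan 1, 2222 → Feb 1, 2222: 31 days (January has 31).
Feb 1, 2222 → Mar 1, 2222: 28 days (February has 28).
Mar 1, 2222 → Apr 1, 2222: 31 days (March has 31).
Apr 1, 2222 → May 1, 2222: 30 days (April has 30).
May 1, 2222 → Jun 1, 2222: 31 days (May has 31).
Jun 1, 2222 → Jul 1, 2222: 30 days (June has 30).
Jul 1, 2222 → Aug 1, 2222: 31 days (July has 31).
Aug 1, 2222 → Aug 21, 2222: 20 days.
Total: 232 days.
232 mod 7 = 1, so Tuesday + 1 = Wednesday.

Wednesday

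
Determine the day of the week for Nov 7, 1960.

Doomsday rule: the anchor day for the 1900s is Wednesday. For year 60: 60÷12 = 5 r 0, and 0÷4 = 0, so 5+0+0 = 5.
Wednesday + 5 ≡ Monday — that's 1960's doomsday.
In November the doomsday date is Nov 7.
Nov 7 is the doomsday itself: Monday.

Monday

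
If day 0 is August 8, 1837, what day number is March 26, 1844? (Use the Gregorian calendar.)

2422

Aug 8, 1837 → Aug 8, 1838: 365 days.
Aug 8, 1838 → Aug 8, 1839: 365 days.
Aug 8, 1839 → Aug 8, 1840: 366 days (Feb 29, 1840 is in that span).
Aug 8, 1840 → Aug 8, 1841: 365 days.
Aug 8, 1841 → Aug 8, 1842: 365 days.
Aug 8, 1842 → Aug 8, 1843: 365 days.
Aug 8, 1843 → Sep 8, 1843: 31 days (August has 31).
Sep 8, 1843 → Oct 8, 1843: 30 days (September has 30).
Oct 8, 1843 → Nov 8, 1843: 31 days (October has 31).
Nov 8, 1843 → Dec 8, 1843: 30 days (November has 30).
Dec 8, 1843 → Jan 8, 1844: 31 days (December has 31).
Jan 8, 1844 → Feb 8, 1844: 31 days (January has 31).
Feb 8, 1844 → Mar 8, 1844: 29 days (February has 29).
Mar 8, 1844 → Mar 26, 1844: 18 days.
Total: 2422 days.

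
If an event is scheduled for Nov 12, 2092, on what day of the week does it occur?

Wednesday

Doomsday rule: the anchor day for the 2000s is Tuesday. For year 92: 92÷12 = 7 r 8, and 8÷4 = 2, so 7+8+2 = 17.
Tuesday + 17 ≡ Friday — that's 2092's doomsday.
In November the doomsday date is Nov 7.
Nov 12 is 5 days after Nov 7; 5 mod 7 = 5, so Friday + 5 = Wednesday.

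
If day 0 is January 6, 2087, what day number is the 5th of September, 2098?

4260

Jan 6, 2087 → Jan 6, 2088: 365 days.
Jan 6, 2088 → Jan 6, 2089: 366 days (Feb 29, 2088 is in that span).
Jan 6, 2089 → Jan 6, 2090: 365 days.
Jan 6, 2090 → Jan 6, 2091: 365 days.
Jan 6, 2091 → Jan 6, 2092: 365 days.
Jan 6, 2092 → Jan 6, 2093: 366 days (Feb 29, 2092 is in that span).
Jan 6, 2093 → Jan 6, 2094: 365 days.
Jan 6, 2094 → Jan 6, 2095: 365 days.
Jan 6, 2095 → Jan 6, 2096: 365 days.
Jan 6, 2096 → Jan 6, 2097: 366 days (Feb 29, 2096 is in that span).
Jan 6, 2097 → Jan 6, 2098: 365 days.
Jan 6, 2098 → Feb 6, 2098: 31 days (January has 31).
Feb 6, 2098 → Mar 6, 2098: 28 days (February has 28).
Mar 6, 2098 → Apr 6, 2098: 31 days (March has 31).
Apr 6, 2098 → May 6, 2098: 30 days (April has 30).
May 6, 2098 → Jun 6, 2098: 31 days (May has 31).
Jun 6, 2098 → Jul 6, 2098: 30 days (June has 30).
Jul 6, 2098 → Aug 6, 2098: 31 days (July has 31).
Aug 6, 2098 → Sep 5, 2098: 30 days.
Total: 4260 days.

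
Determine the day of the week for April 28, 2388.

Doomsday rule: the anchor day for the 2300s is Wednesday. For year 88: 88÷12 = 7 r 4, and 4÷4 = 1, so 7+4+1 = 12.
Wednesday + 12 ≡ Monday — that's 2388's doomsday.
In April the doomsday date is Apr 4.
Apr 28 is 24 days after Apr 4; 24 mod 7 = 3, so Monday + 3 = Thursday.

Thursday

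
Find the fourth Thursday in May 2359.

May 1, 2359 is a Friday.
The first Thursday is therefore May 7 (6 days later).
The fourth Thursday is 7 + 3×7 = May 28.

May 28, 2359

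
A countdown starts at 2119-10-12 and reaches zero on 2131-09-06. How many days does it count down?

Oct 12, 2119 → Oct 12, 2120: 366 days (Feb 29, 2120 is in that span).
Oct 12, 2120 → Oct 12, 2121: 365 days.
Oct 12, 2121 → Oct 12, 2122: 365 days.
Oct 12, 2122 → Oct 12, 2123: 365 days.
Oct 12, 2123 → Oct 12, 2124: 366 days (Feb 29, 2124 is in that span).
Oct 12, 2124 → Oct 12, 2125: 365 days.
Oct 12, 2125 → Oct 12, 2126: 365 days.
Oct 12, 2126 → Oct 12, 2127: 365 days.
Oct 12, 2127 → Oct 12, 2128: 366 days (Feb 29, 2128 is in that span).
Oct 12, 2128 → Oct 12, 2129: 365 days.
Oct 12, 2129 → Oct 12, 2130: 365 days.
Oct 12, 2130 → Nov 12, 2130: 31 days (October has 31).
Nov 12, 2130 → Dec 12, 2130: 30 days (November has 30).
Dec 12, 2130 → Jan 12, 2131: 31 days (December has 31).
Jan 12, 2131 → Feb 12, 2131: 31 days (January has 31).
Feb 12, 2131 → Mar 12, 2131: 28 days (February has 28).
Mar 12, 2131 → Apr 12, 2131: 31 days (March has 31).
Apr 12, 2131 → May 12, 2131: 30 days (April has 30).
May 12, 2131 → Jun 12, 2131: 31 days (May has 31).
Jun 12, 2131 → Jul 12, 2131: 30 days (June has 30).
Jul 12, 2131 → Aug 12, 2131: 31 days (July has 31).
Aug 12, 2131 → Sep 6, 2131: 25 days.
Total: 4347 days.

4347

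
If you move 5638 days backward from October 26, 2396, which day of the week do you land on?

First find the weekday of Oct 26, 2396. Doomsday rule: the anchor day for the 2300s is Wednesday. For year 96: 96÷12 = 8 r 0, and 0÷4 = 0, so 8+0+0 = 8.
Wednesday + 8 ≡ Thursday — that's 2396's doomsday.
In October the doomsday date is Oct 10.
Oct 26 is 16 days after Oct 10; 16 mod 7 = 2, so Thursday + 2 = Saturday.
5638 mod 7 = 3, so 5638 days before a Saturday is Saturday − 3 = Wednesday.

Wednesday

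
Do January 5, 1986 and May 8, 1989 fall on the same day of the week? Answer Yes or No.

No

From Jan 5, 1986 to May 8, 1989 is 1219 days.
1219 mod 7 = 1, so they are different weekdays.
(Jan 5, 1986 is a Sunday; May 8, 1989 is a Monday.)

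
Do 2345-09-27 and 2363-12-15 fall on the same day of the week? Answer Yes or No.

From Sep 27, 2345 to Dec 15, 2363 is 6653 days.
6653 mod 7 = 3, so they are different weekdays.
(Sep 27, 2345 is a Thursday; Dec 15, 2363 is a Sunday.)

No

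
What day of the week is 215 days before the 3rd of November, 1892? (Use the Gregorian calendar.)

Nov 3, 1892 is a Thursday.
215 mod 7 = 5, so 215 days before a Thursday is Thursday − 5 = Saturday.

Saturday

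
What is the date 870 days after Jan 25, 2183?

June 13, 2185

+365 (one year) → Jan 25, 2184 (505 left).
+366 (one year; includes Feb 29, 2184) → Jan 25, 2185 (139 left).
Jan has 31 days: +7 → Feb 1, 2185 (132 left).
Feb has 28 days: +28 → Mar 1, 2185 (104 left).
Mar has 31 days: +31 → Apr 1, 2185 (73 left).
Apr has 30 days: +30 → May 1, 2185 (43 left).
May has 31 days: +31 → Jun 1, 2185 (12 left).
+12 → Jun 13, 2185.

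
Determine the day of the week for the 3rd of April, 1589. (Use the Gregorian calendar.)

Doomsday rule: the anchor day for the 1500s is Wednesday. For year 89: 89÷12 = 7 r 5, and 5÷4 = 1, so 7+5+1 = 13.
Wednesday + 13 ≡ Tuesday — that's 1589's doomsday.
In April the doomsday date is Apr 4.
Apr 3 is 1 day before Apr 4; 1 mod 7 = 1, so Tuesday − 1 = Monday.

Monday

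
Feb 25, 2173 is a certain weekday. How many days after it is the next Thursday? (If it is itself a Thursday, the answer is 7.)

7

Feb 25, 2173 is a Thursday.
From Thursday to the next Thursday is 7 days.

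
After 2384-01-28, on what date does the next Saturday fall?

Jan 28, 2384 is a Saturday.
From Saturday to the next Saturday is 7 days.
Jan 28, 2384 + 7 = Feb 4, 2384.

February 4, 2384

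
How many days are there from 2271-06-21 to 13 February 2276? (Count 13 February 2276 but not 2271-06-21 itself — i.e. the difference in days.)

1698

Jun 21, 2271 → Jun 21, 2272: 366 days (Feb 29, 2272 is in that span).
Jun 21, 2272 → Jun 21, 2273: 365 days.
Jun 21, 2273 → Jun 21, 2274: 365 days.
Jun 21, 2274 → Jun 21, 2275: 365 days.
Jun 21, 2275 → Jul 21, 2275: 30 days (June has 30).
Jul 21, 2275 → Aug 21, 2275: 31 days (July has 31).
Aug 21, 2275 → Sep 21, 2275: 31 days (August has 31).
Sep 21, 2275 → Oct 21, 2275: 30 days (September has 30).
Oct 21, 2275 → Nov 21, 2275: 31 days (October has 31).
Nov 21, 2275 → Dec 21, 2275: 30 days (November has 30).
Dec 21, 2275 → Jan 21, 2276: 31 days (December has 31).
Jan 21, 2276 → Feb 13, 2276: 23 days.
Total: 1698 days.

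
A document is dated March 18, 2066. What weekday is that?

January 1, 2066 is a Friday.
Jan 1, 2066 → Feb 1, 2066: 31 days (January has 31).
Feb 1, 2066 → Mar 1, 2066: 28 days (February has 28).
Mar 1, 2066 → Mar 18, 2066: 17 days.
Total: 76 days.
76 mod 7 = 6, so Friday + 6 = Thursday.

Thursday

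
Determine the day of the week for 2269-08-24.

Doomsday rule: the anchor day for the 2200s is Friday. For year 69: 69÷12 = 5 r 9, and 9÷4 = 2, so 5+9+2 = 16.
Friday + 16 ≡ Sunday — that's 2269's doomsday.
In August the doomsday date is Aug 8.
Aug 24 is 16 days after Aug 8; 16 mod 7 = 2, so Sunday + 2 = Tuesday.

Tuesday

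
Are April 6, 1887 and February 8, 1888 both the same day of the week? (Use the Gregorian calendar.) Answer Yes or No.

Yes

From Apr 6, 1887 to Feb 8, 1888 is 308 days.
308 mod 7 = 0, so they are the same weekday.
(Apr 6, 1887 is a Wednesday; Feb 8, 1888 is a Wednesday.)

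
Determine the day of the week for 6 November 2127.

Thursday

Doomsday rule: the anchor day for the 2100s is Sunday. For year 27: 27÷12 = 2 r 3, and 3÷4 = 0, so 2+3+0 = 5.
Sunday + 5 ≡ Friday — that's 2127's doomsday.
In November the doomsday date is Nov 7.
Nov 6 is 1 day before Nov 7; 1 mod 7 = 1, so Friday − 1 = Thursday.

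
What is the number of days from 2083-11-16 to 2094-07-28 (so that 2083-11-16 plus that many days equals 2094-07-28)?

3907

Nov 16, 2083 → Nov 16, 2084: 366 days (Feb 29, 2084 is in that span).
Nov 16, 2084 → Nov 16, 2085: 365 days.
Nov 16, 2085 → Nov 16, 2086: 365 days.
Nov 16, 2086 → Nov 16, 2087: 365 days.
Nov 16, 2087 → Nov 16, 2088: 366 days (Feb 29, 2088 is in that span).
Nov 16, 2088 → Nov 16, 2089: 365 days.
Nov 16, 2089 → Nov 16, 2090: 365 days.
Nov 16, 2090 → Nov 16, 2091: 365 days.
Nov 16, 2091 → Nov 16, 2092: 366 days (Feb 29, 2092 is in that span).
Nov 16, 2092 → Nov 16, 2093: 365 days.
Nov 16, 2093 → Dec 16, 2093: 30 days (November has 30).
Dec 16, 2093 → Jan 16, 2094: 31 days (December has 31).
Jan 16, 2094 → Feb 16, 2094: 31 days (January has 31).
Feb 16, 2094 → Mar 16, 2094: 28 days (February has 28).
Mar 16, 2094 → Apr 16, 2094: 31 days (March has 31).
Apr 16, 2094 → May 16, 2094: 30 days (April has 30).
May 16, 2094 → Jun 16, 2094: 31 days (May has 31).
Jun 16, 2094 → Jul 16, 2094: 30 days (June has 30).
Jul 16, 2094 → Jul 28, 2094: 12 days.
Total: 3907 days.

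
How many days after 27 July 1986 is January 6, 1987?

Jul 27, 1986 → Aug 27, 1986: 31 days (July has 31).
Aug 27, 1986 → Sep 27, 1986: 31 days (August has 31).
Sep 27, 1986 → Oct 27, 1986: 30 days (September has 30).
Oct 27, 1986 → Nov 27, 1986: 31 days (October has 31).
Nov 27, 1986 → Dec 27, 1986: 30 days (November has 30).
Dec 27, 1986 → Jan 6, 1987: 10 days.
Total: 163 days.

163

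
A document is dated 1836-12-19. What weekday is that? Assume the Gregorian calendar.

Monday

January 1, 1836 is a Friday.
Jan 1, 1836 → Feb 1, 1836: 31 days (January has 31).
Feb 1, 1836 → Mar 1, 1836: 29 days (February has 29).
Mar 1, 1836 → Apr 1, 1836: 31 days (March has 31).
Apr 1, 1836 → May 1, 1836: 30 days (April has 30).
May 1, 1836 → Jun 1, 1836: 31 days (May has 31).
Jun 1, 1836 → Jul 1, 1836: 30 days (June has 30).
Jul 1, 1836 → Aug 1, 1836: 31 days (July has 31).
Aug 1, 1836 → Sep 1, 1836: 31 days (August has 31).
Sep 1, 1836 → Oct 1, 1836: 30 days (September has 30).
Oct 1, 1836 → Nov 1, 1836: 31 days (October has 31).
Nov 1, 1836 → Dec 1, 1836: 30 days (November has 30).
Dec 1, 1836 → Dec 19, 1836: 18 days.
Total: 353 days.
353 mod 7 = 3, so Friday + 3 = Monday.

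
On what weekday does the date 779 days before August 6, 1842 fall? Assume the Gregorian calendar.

Thursday

Aug 6, 1842 is a Saturday.
779 mod 7 = 2, so 779 days before a Saturday is Saturday − 2 = Thursday.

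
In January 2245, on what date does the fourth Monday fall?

January 27, 2245

January 1, 2245 is a Wednesday.
The first Monday is therefore January 6 (5 days later).
The fourth Monday is 6 + 3×7 = January 27.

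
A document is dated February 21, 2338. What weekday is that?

Monday

Doomsday rule: the anchor day for the 2300s is Wednesday. For year 38: 38÷12 = 3 r 2, and 2÷4 = 0, so 3+2+0 = 5.
Wednesday + 5 ≡ Monday — that's 2338's doomsday.
In February the doomsday date is Feb 28 (2338 is not a leap year).
Feb 21 is 7 days before Feb 28; 7 mod 7 = 0, so Monday − 0 = Monday.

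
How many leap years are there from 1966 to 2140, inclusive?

43

Multiples of 4 in [1966,2140]: 44.
Of those, multiples of 100: 2 (not leap unless ÷400).
Multiples of 400: 1.
Leap years = 44 − 2 + 1 = 43.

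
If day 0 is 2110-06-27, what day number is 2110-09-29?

94

Jun 27, 2110 → Jul 27, 2110: 30 days (June has 30).
Jul 27, 2110 → Aug 27, 2110: 31 days (July has 31).
Aug 27, 2110 → Sep 27, 2110: 31 days (August has 31).
Sep 27, 2110 → Sep 29, 2110: 2 days.
Total: 94 days.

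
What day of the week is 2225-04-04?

Monday

Doomsday rule: the anchor day for the 2200s is Friday. For year 25: 25÷12 = 2 r 1, and 1÷4 = 0, so 2+1+0 = 3.
Friday + 3 ≡ Monday — that's 2225's doomsday.
In April the doomsday date is Apr 4.
Apr 4 is the doomsday itself: Monday.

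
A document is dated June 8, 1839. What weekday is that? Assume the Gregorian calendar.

Saturday

Doomsday rule: the anchor day for the 1800s is Friday. For year 39: 39÷12 = 3 r 3, and 3÷4 = 0, so 3+3+0 = 6.
Friday + 6 ≡ Thursday — that's 1839's doomsday.
In June the doomsday date is Jun 6.
Jun 8 is 2 days after Jun 6; 2 mod 7 = 2, so Thursday + 2 = Saturday.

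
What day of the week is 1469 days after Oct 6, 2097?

Saturday

First find the weekday of Oct 6, 2097. Doomsday rule: the anchor day for the 2000s is Tuesday. For year 97: 97÷12 = 8 r 1, and 1÷4 = 0, so 8+1+0 = 9.
Tuesday + 9 ≡ Thursday — that's 2097's doomsday.
In October the doomsday date is Oct 10.
Oct 6 is 4 days before Oct 10; 4 mod 7 = 4, so Thursday − 4 = Sunday.
1469 mod 7 = 6, so 1469 days after a Sunday is Sunday + 6 = Saturday.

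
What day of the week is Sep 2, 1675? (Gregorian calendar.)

Doomsday rule: the anchor day for the 1600s is Tuesday. For year 75: 75÷12 = 6 r 3, and 3÷4 = 0, so 6+3+0 = 9.
Tuesday + 9 ≡ Thursday — that's 1675's doomsday.
In September the doomsday date is Sep 5.
Sep 2 is 3 days before Sep 5; 3 mod 7 = 3, so Thursday − 3 = Monday.

Monday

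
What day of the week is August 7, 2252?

Saturday

Doomsday rule: the anchor day for the 2200s is Friday. For year 52: 52÷12 = 4 r 4, and 4÷4 = 1, so 4+4+1 = 9.
Friday + 9 ≡ Sunday — that's 2252's doomsday.
In August the doomsday date is Aug 8.
Aug 7 is 1 day before Aug 8; 1 mod 7 = 1, so Sunday − 1 = Saturday.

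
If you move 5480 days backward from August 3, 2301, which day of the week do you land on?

Sunday

Aug 3, 2301 is a Saturday.
5480 mod 7 = 6, so 5480 days before a Saturday is Saturday − 6 = Sunday.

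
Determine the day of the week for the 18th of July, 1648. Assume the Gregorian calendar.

Saturday

Doomsday rule: the anchor day for the 1600s is Tuesday. For year 48: 48÷12 = 4 r 0, and 0÷4 = 0, so 4+0+0 = 4.
Tuesday + 4 ≡ Saturday — that's 1648's doomsday.
In July the doomsday date is Jul 11.
Jul 18 is 7 days after Jul 11; 7 mod 7 = 0, so Saturday + 0 = Saturday.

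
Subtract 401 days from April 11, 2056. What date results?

−366 (one year; includes Feb 29, 2056) → Apr 11, 2055 (35 left).
−11 → Mar 31, 2055 (end of Mar, 31 days; 24 left).
−24 → Mar 7, 2055.

March 7, 2055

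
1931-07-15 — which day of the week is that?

Wednesday

January 1, 1931 is a Thursday.
Jan 1, 1931 → Feb 1, 1931: 31 days (January has 31).
Feb 1, 1931 → Mar 1, 1931: 28 days (February has 28).
Mar 1, 1931 → Apr 1, 1931: 31 days (March has 31).
Apr 1, 1931 → May 1, 1931: 30 days (April has 30).
May 1, 1931 → Jun 1, 1931: 31 days (May has 31).
Jun 1, 1931 → Jul 1, 1931: 30 days (June has 30).
Jul 1, 1931 → Jul 15, 1931: 14 days.
Total: 195 days.
195 mod 7 = 6, so Thursday + 6 = Wednesday.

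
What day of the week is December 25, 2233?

Doomsday rule: the anchor day for the 2200s is Friday. For year 33: 33÷12 = 2 r 9, and 9÷4 = 2, so 2+9+2 = 13.
Friday + 13 ≡ Thursday — that's 2233's doomsday.
In December the doomsday date is Dec 12.
Dec 25 is 13 days after Dec 12; 13 mod 7 = 6, so Thursday + 6 = Wednesday.

Wednesday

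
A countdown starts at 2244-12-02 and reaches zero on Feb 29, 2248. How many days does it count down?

1184

Dec 2, 2244 → Dec 2, 2245: 365 days.
Dec 2, 2245 → Dec 2, 2246: 365 days.
Dec 2, 2246 → Dec 2, 2247: 365 days.
Dec 2, 2247 → Jan 2, 2248: 31 days (December has 31).
Jan 2, 2248 → Feb 2, 2248: 31 days (January has 31).
Feb 2, 2248 → Feb 29, 2248: 27 days.
Total: 1184 days.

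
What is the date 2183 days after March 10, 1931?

March 1, 1937

+366 (one year; includes Feb 29, 1932) → Mar 10, 1932 (1817 left).
+365 (one year) → Mar 10, 1933 (1452 left).
+365 (one year) → Mar 10, 1934 (1087 left).
+365 (one year) → Mar 10, 1935 (722 left).
+366 (one year; includes Feb 29, 1936) → Mar 10, 1936 (356 left).
Mar has 31 days: +22 → Apr 1, 1936 (334 left).
Apr has 30 days: +30 → May 1, 1936 (304 left).
May has 31 days: +31 → Jun 1, 1936 (273 left).
Jun has 30 days: +30 → Jul 1, 1936 (243 left).
Jul has 31 days: +31 → Aug 1, 1936 (212 left).
Aug has 31 days: +31 → Sep 1, 1936 (181 left).
Sep has 30 days: +30 → Oct 1, 1936 (151 left).
Oct has 31 days: +31 → Nov 1, 1936 (120 left).
Nov has 30 days: +30 → Dec 1, 1936 (90 left).
Dec has 31 days: +31 → Jan 1, 1937 (59 left).
Jan has 31 days: +31 → Feb 1, 1937 (28 left).
Feb has 28 days: +28 → Mar 1, 1937 (0 left).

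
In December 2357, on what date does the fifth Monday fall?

December 1, 2357 is a Sunday.
The first Monday is therefore December 2 (1 days later).
The fifth Monday is 2 + 4×7 = December 30.

December 30, 2357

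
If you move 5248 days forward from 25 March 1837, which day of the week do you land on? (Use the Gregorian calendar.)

Thursday

First find the weekday of Mar 25, 1837. Doomsday rule: the anchor day for the 1800s is Friday. For year 37: 37÷12 = 3 r 1, and 1÷4 = 0, so 3+1+0 = 4.
Friday + 4 ≡ Tuesday — that's 1837's doomsday.
In March the doomsday date is Mar 14.
Mar 25 is 11 days after Mar 14; 11 mod 7 = 4, so Tuesday + 4 = Saturday.
5248 mod 7 = 5, so 5248 days after a Saturday is Saturday + 5 = Thursday.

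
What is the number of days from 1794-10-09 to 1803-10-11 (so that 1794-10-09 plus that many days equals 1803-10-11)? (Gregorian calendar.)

Oct 9, 1794 → Oct 9, 1795: 365 days.
Oct 9, 1795 → Oct 9, 1796: 366 days (Feb 29, 1796 is in that span).
Oct 9, 1796 → Oct 9, 1797: 365 days.
Oct 9, 1797 → Oct 9, 1798: 365 days.
Oct 9, 1798 → Oct 9, 1799: 365 days.
Oct 9, 1799 → Oct 9, 1800: 365 days.
Oct 9, 1800 → Oct 9, 1801: 365 days.
Oct 9, 1801 → Oct 9, 1802: 365 days.
Oct 9, 1802 → Nov 9, 1802: 31 days (October has 31).
Nov 9, 1802 → Dec 9, 1802: 30 days (November has 30).
Dec 9, 1802 → Jan 9, 1803: 31 days (December has 31).
Jan 9, 1803 → Feb 9, 1803: 31 days (January has 31).
Feb 9, 1803 → Mar 9, 1803: 28 days (February has 28).
Mar 9, 1803 → Apr 9, 1803: 31 days (March has 31).
Apr 9, 1803 → May 9, 1803: 30 days (April has 30).
May 9, 1803 → Jun 9, 1803: 31 days (May has 31).
Jun 9, 1803 → Jul 9, 1803: 30 days (June has 30).
Jul 9, 1803 → Aug 9, 1803: 31 days (July has 31).
Aug 9, 1803 → Sep 9, 1803: 31 days (August has 31).
Sep 9, 1803 → Oct 9, 1803: 30 days (September has 30).
Oct 9, 1803 → Oct 11, 1803: 2 days.
Total: 3288 days.

3288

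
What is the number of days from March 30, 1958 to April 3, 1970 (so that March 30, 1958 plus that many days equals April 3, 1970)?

Mar 30, 1958 → Mar 30, 1959: 365 days.
Mar 30, 1959 → Mar 30, 1960: 366 days (Feb 29, 1960 is in that span).
Mar 30, 1960 → Mar 30, 1961: 365 days.
Mar 30, 1961 → Mar 30, 1962: 365 days.
Mar 30, 1962 → Mar 30, 1963: 365 days.
Mar 30, 1963 → Mar 30, 1964: 366 days (Feb 29, 1964 is in that span).
Mar 30, 1964 → Mar 30, 1965: 365 days.
Mar 30, 1965 → Mar 30, 1966: 365 days.
Mar 30, 1966 → Mar 30, 1967: 365 days.
Mar 30, 1967 → Mar 30, 1968: 366 days (Feb 29, 1968 is in that span).
Mar 30, 1968 → Mar 30, 1969: 365 days.
Mar 30, 1969 → Apr 30, 1969: 31 days (March has 31).
Apr 30, 1969 → May 30, 1969: 30 days (April has 30).
May 30, 1969 → Jun 30, 1969: 31 days (May has 31).
Jun 30, 1969 → Jul 30, 1969: 30 days (June has 30).
Jul 30, 1969 → Aug 30, 1969: 31 days (July has 31).
Aug 30, 1969 → Sep 30, 1969: 31 days (August has 31).
Sep 30, 1969 → Oct 30, 1969: 30 days (September has 30).
Oct 30, 1969 → Nov 30, 1969: 31 days (October has 31).
Nov 30, 1969 → Dec 30, 1969: 30 days (November has 30).
Dec 30, 1969 → Jan 30, 1970: 31 days (December has 31).
Jan 30, 1970 → Feb 28, 1970: 29 days (January has 31).
Feb 28, 1970 → Mar 28, 1970: 28 days (February has 28).
Mar 28, 1970 → Apr 3, 1970: 6 days.
Total: 4387 days.

4387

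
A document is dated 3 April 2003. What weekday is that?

Thursday

Doomsday rule: the anchor day for the 2000s is Tuesday. For year 03: 3÷12 = 0 r 3, and 3÷4 = 0, so 0+3+0 = 3.
Tuesday + 3 ≡ Friday — that's 2003's doomsday.
In April the doomsday date is Apr 4.
Apr 3 is 1 day before Apr 4; 1 mod 7 = 1, so Friday − 1 = Thursday.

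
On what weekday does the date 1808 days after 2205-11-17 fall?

First find the weekday of Nov 17, 2205. Doomsday rule: the anchor day for the 2200s is Friday. For year 05: 5÷12 = 0 r 5, and 5÷4 = 1, so 0+5+1 = 6.
Friday + 6 ≡ Thursday — that's 2205's doomsday.
In November the doomsday date is Nov 7.
Nov 17 is 10 days after Nov 7; 10 mod 7 = 3, so Thursday + 3 = Sunday.
1808 mod 7 = 2, so 1808 days after a Sunday is Sunday + 2 = Tuesday.

Tuesday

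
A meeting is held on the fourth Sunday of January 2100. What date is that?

January 24, 2100

January 1, 2100 is a Friday.
The first Sunday is therefore January 3 (2 days later).
The fourth Sunday is 3 + 3×7 = January 24.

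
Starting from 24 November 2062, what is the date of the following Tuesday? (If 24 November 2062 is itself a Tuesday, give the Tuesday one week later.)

November 28, 2062

Nov 24, 2062 is a Friday.
From Friday to the next Tuesday is 4 days.
Nov 24, 2062 + 4 = Nov 28, 2062.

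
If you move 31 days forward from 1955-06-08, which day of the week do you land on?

First find the weekday of Jun 8, 1955. Doomsday rule: the anchor day for the 1900s is Wednesday. For year 55: 55÷12 = 4 r 7, and 7÷4 = 1, so 4+7+1 = 12.
Wednesday + 12 ≡ Monday — that's 1955's doomsday.
In June the doomsday date is Jun 6.
Jun 8 is 2 days after Jun 6; 2 mod 7 = 2, so Monday + 2 = Wednesday.
31 mod 7 = 3, so 31 days after a Wednesday is Wednesday + 3 = Saturday.

Saturday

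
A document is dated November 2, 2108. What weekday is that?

Friday

Doomsday rule: the anchor day for the 2100s is Sunday. For year 08: 8÷12 = 0 r 8, and 8÷4 = 2, so 0+8+2 = 10.
Sunday + 10 ≡ Wednesday — that's 2108's doomsday.
In November the doomsday date is Nov 7.
Nov 2 is 5 days before Nov 7; 5 mod 7 = 5, so Wednesday − 5 = Friday.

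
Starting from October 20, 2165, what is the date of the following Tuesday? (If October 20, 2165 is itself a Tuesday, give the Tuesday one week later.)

Oct 20, 2165 is a Sunday.
From Sunday to the next Tuesday is 2 days.
Oct 20, 2165 + 2 = Oct 22, 2165.

October 22, 2165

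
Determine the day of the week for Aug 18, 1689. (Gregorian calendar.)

Doomsday rule: the anchor day for the 1600s is Tuesday. For year 89: 89÷12 = 7 r 5, and 5÷4 = 1, so 7+5+1 = 13.
Tuesday + 13 ≡ Monday — that's 1689's doomsday.
In August the doomsday date is Aug 8.
Aug 18 is 10 days after Aug 8; 10 mod 7 = 3, so Monday + 3 = Thursday.

Thursday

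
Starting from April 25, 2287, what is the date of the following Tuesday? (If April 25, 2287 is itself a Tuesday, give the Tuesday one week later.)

Apr 25, 2287 is a Monday.
From Monday to the next Tuesday is 1 day.
Apr 25, 2287 + 1 = Apr 26, 2287.

April 26, 2287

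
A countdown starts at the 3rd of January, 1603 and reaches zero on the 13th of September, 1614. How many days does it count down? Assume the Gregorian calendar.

4271

Jan 3, 1603 → Jan 3, 1604: 365 days.
Jan 3, 1604 → Jan 3, 1605: 366 days (Feb 29, 1604 is in that span).
Jan 3, 1605 → Jan 3, 1606: 365 days.
Jan 3, 1606 → Jan 3, 1607: 365 days.
Jan 3, 1607 → Jan 3, 1608: 365 days.
Jan 3, 1608 → Jan 3, 1609: 366 days (Feb 29, 1608 is in that span).
Jan 3, 1609 → Jan 3, 1610: 365 days.
Jan 3, 1610 → Jan 3, 1611: 365 days.
Jan 3, 1611 → Jan 3, 1612: 365 days.
Jan 3, 1612 → Jan 3, 1613: 366 days (Feb 29, 1612 is in that span).
Jan 3, 1613 → Jan 3, 1614: 365 days.
Jan 3, 1614 → Feb 3, 1614: 31 days (January has 31).
Feb 3, 1614 → Mar 3, 1614: 28 days (February has 28).
Mar 3, 1614 → Apr 3, 1614: 31 days (March has 31).
Apr 3, 1614 → May 3, 1614: 30 days (April has 30).
May 3, 1614 → Jun 3, 1614: 31 days (May has 31).
Jun 3, 1614 → Jul 3, 1614: 30 days (June has 30).
Jul 3, 1614 → Aug 3, 1614: 31 days (July has 31).
Aug 3, 1614 → Sep 3, 1614: 31 days (August has 31).
Sep 3, 1614 → Sep 13, 1614: 10 days.
Total: 4271 days.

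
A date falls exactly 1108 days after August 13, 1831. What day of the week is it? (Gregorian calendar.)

Monday

Aug 13, 1831 is a Saturday.
1108 mod 7 = 2, so 1108 days after a Saturday is Saturday + 2 = Monday.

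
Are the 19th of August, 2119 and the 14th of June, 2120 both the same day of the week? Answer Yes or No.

From Aug 19, 2119 to Jun 14, 2120 is 300 days.
300 mod 7 = 6, so they are different weekdays.
(Aug 19, 2119 is a Saturday; Jun 14, 2120 is a Friday.)

No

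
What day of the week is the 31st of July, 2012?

Doomsday rule: the anchor day for the 2000s is Tuesday. For year 12: 12÷12 = 1 r 0, and 0÷4 = 0, so 1+0+0 = 1.
Tuesday + 1 ≡ Wednesday — that's 2012's doomsday.
In July the doomsday date is Jul 11.
Jul 31 is 20 days after Jul 11; 20 mod 7 = 6, so Wednesday + 6 = Tuesday.

Tuesday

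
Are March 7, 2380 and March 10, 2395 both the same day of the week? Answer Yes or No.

Yes

From Mar 7, 2380 to Mar 10, 2395 is 5481 days.
5481 mod 7 = 0, so they are the same weekday.
(Mar 7, 2380 is a Friday; Mar 10, 2395 is a Friday.)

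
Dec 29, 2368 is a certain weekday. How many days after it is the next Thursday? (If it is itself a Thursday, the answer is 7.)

4

Dec 29, 2368 is a Sunday.
From Sunday to the next Thursday is 4 days.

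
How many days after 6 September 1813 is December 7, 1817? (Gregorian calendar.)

1553

Sep 6, 1813 → Sep 6, 1814: 365 days.
Sep 6, 1814 → Sep 6, 1815: 365 days.
Sep 6, 1815 → Sep 6, 1816: 366 days (Feb 29, 1816 is in that span).
Sep 6, 1816 → Sep 6, 1817: 365 days.
Sep 6, 1817 → Oct 6, 1817: 30 days (September has 30).
Oct 6, 1817 → Nov 6, 1817: 31 days (October has 31).
Nov 6, 1817 → Dec 6, 1817: 30 days (November has 30).
Dec 6, 1817 → Dec 7, 1817: 1 days.
Total: 1553 days.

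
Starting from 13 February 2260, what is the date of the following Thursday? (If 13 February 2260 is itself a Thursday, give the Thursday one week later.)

February 16, 2260

Feb 13, 2260 is a Monday.
From Monday to the next Thursday is 3 days.
Feb 13, 2260 + 3 = Feb 16, 2260.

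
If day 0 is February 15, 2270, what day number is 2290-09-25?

Feb 15, 2270 → Feb 15, 2271: 365 days.
Feb 15, 2271 → Feb 15, 2272: 365 days.
Feb 15, 2272 → Feb 15, 2273: 366 days (Feb 29, 2272 is in that span).
Feb 15, 2273 → Feb 15, 2274: 365 days.
Feb 15, 2274 → Feb 15, 2275: 365 days.
Feb 15, 2275 → Feb 15, 2276: 365 days.
Feb 15, 2276 → Feb 15, 2277: 366 days (Feb 29, 2276 is in that span).
Feb 15, 2277 → Feb 15, 2278: 365 days.
Feb 15, 2278 → Feb 15, 2279: 365 days.
Feb 15, 2279 → Feb 15, 2280: 365 days.
Feb 15, 2280 → Feb 15, 2281: 366 days (Feb 29, 2280 is in that span).
Feb 15, 2281 → Feb 15, 2282: 365 days.
Feb 15, 2282 → Feb 15, 2283: 365 days.
Feb 15, 2283 → Feb 15, 2284: 365 days.
Feb 15, 2284 → Feb 15, 2285: 366 days (Feb 29, 2284 is in that span).
Feb 15, 2285 → Feb 15, 2286: 365 days.
Feb 15, 2286 → Feb 15, 2287: 365 days.
Feb 15, 2287 → Feb 15, 2288: 365 days.
Feb 15, 2288 → Feb 15, 2289: 366 days (Feb 29, 2288 is in that span).
Feb 15, 2289 → Feb 15, 2290: 365 days.
Feb 15, 2290 → Mar 15, 2290: 28 days (February has 28).
Mar 15, 2290 → Apr 15, 2290: 31 days (March has 31).
Apr 15, 2290 → May 15, 2290: 30 days (April has 30).
May 15, 2290 → Jun 15, 2290: 31 days (May has 31).
Jun 15, 2290 → Jul 15, 2290: 30 days (June has 30).
Jul 15, 2290 → Aug 15, 2290: 31 days (July has 31).
Aug 15, 2290 → Sep 15, 2290: 31 days (August has 31).
Sep 15, 2290 → Sep 25, 2290: 10 days.
Total: 7527 days.

7527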